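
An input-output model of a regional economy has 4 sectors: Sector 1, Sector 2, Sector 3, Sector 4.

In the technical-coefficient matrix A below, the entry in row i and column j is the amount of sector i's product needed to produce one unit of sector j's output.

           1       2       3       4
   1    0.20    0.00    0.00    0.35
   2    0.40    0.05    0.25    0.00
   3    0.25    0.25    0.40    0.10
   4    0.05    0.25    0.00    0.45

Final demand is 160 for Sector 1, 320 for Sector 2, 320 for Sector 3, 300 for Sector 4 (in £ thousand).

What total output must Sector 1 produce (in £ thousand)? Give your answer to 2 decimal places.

I − A =
  [   0.80     0.00     0.00    -0.35]
  [  -0.40     0.95    -0.25     0.00]
  [  -0.25    -0.25     0.60    -0.10]
  [  -0.05    -0.25     0.00     0.55]
Compute the cofactors C_ij = (−1)^(i+j)·(3×3 minor ij) of I−A; the adjugate is their transpose:
adj(I−A) = Cᵀ =
  [ 0.272875   0.052500   0.021875   0.177625]
  [ 0.167625   0.253500   0.105625   0.125875]
  [ 0.200375   0.147500   0.366375   0.194125]
  [ 0.101000   0.120000   0.050000   0.406000]
det(I−A) = Σ_j (I−A)_1j·C_1j = (0.80)(0.272875) + (0.00)(0.167625) + (0.00)(0.200375) + (-0.35)(0.101000) = 0.18295
(I − A)⁻¹ = adj(I−A) / det(I−A) ≈
  [   1.4915     0.2870     0.1196     0.9709]
  [   0.9162     1.3856     0.5773     0.6880]
  [   1.0952     0.8062     2.0026     1.0611]
  [   0.5521     0.6559     0.2733     2.2192]
x = (I − A)⁻¹ d = adj(I−A)·d / det(I−A), with det(I−A) = 0.18295:
  x_1 = (0.272875·160 + 0.052500·320 + 0.021875·320 + 0.177625·300) / 0.18295 = 120.7475 / 0.18295 ≈ 660.00
  x_2 = (0.167625·160 + 0.253500·320 + 0.105625·320 + 0.125875·300) / 0.18295 = 179.5025 / 0.18295 ≈ 981.16
  x_3 = (0.200375·160 + 0.147500·320 + 0.366375·320 + 0.194125·300) / 0.18295 = 254.7375 / 0.18295 ≈ 1392.39
  x_4 = (0.101000·160 + 0.120000·320 + 0.050000·320 + 0.406000·300) / 0.18295 = 192.36 / 0.18295 ≈ 1051.43

x_1 = 660.00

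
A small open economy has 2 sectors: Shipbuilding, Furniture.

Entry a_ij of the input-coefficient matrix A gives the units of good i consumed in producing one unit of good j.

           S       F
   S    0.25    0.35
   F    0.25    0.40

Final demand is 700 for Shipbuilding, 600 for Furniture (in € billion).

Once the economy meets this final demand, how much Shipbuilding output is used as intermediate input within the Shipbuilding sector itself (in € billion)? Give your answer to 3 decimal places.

I − A =
  [   0.75    -0.35]
  [  -0.25     0.60]
det(I−A) = (0.75)(0.60) − (-0.35)(-0.25) = 0.3625
adj(I−A) = [[0.60, 0.35], [0.25, 0.75]]
(I − A)⁻¹ = adj(I−A) / det(I−A) ≈
  [   1.6552     0.9655]
  [   0.6897     2.0690]
First solve x = (I − A)⁻¹ d = adj(I−A)·d / det(I−A); in particular x_S = (0.60·700 + 0.35·600) / 0.3625 = 630.00 / 0.3625 ≈ 1737.93103.
Intermediate flow from S to S: z_SS = a_SS · x_S = 0.25 × 630.00 / 0.3625 = 157.50 / 0.3625 ≈ 434.483.

z_SS = 434.483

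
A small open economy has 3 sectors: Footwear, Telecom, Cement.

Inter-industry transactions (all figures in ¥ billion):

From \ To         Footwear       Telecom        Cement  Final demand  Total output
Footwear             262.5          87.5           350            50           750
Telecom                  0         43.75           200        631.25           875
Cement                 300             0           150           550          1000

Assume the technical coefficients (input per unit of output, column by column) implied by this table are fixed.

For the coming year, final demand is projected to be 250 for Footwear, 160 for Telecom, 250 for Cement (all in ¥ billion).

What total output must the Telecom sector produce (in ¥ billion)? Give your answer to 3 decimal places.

x_2 = 308.694

Technical coefficients a_ij = z_ij / X_j:
  a_11 = 262.5/750 = 0.35, a_21 = 0/750 = 0.00, a_31 = 300/750 = 0.40
  a_12 = 87.5/875 = 0.10, a_22 = 43.75/875 = 0.05, a_32 = 0/875 = 0.00
  a_13 = 350/1000 = 0.35, a_23 = 200/1000 = 0.20, a_33 = 150/1000 = 0.15
I − A =
  [   0.65    -0.10    -0.35]
  [   0.00     0.95    -0.20]
  [  -0.40     0.00     0.85]
Cofactors of I−A, C_ij = (−1)^(i+j)·(minor ij) (rows/columns in the sector order above):
  C_11 = (0.95)(0.85) − (-0.20)(0.00) = 0.8075
  C_12 = −[(0.00)(0.85) − (-0.20)(-0.40)] = 0.0800
  C_13 = (0.00)(0.00) − (0.95)(-0.40) = 0.3800
  C_21 = −[(-0.10)(0.85) − (-0.35)(0.00)] = 0.0850
  C_22 = (0.65)(0.85) − (-0.35)(-0.40) = 0.4125
  C_23 = −[(0.65)(0.00) − (-0.10)(-0.40)] = 0.0400
  C_31 = (-0.10)(-0.20) − (-0.35)(0.95) = 0.3525
  C_32 = −[(0.65)(-0.20) − (-0.35)(0.00)] = 0.1300
  C_33 = (0.65)(0.95) − (-0.10)(0.00) = 0.6175
det(I−A) = Σ_j (I−A)_1j·C_1j = (0.65)(0.8075) + (-0.10)(0.0800) + (-0.35)(0.3800) = 0.383875
adj(I−A) = Cᵀ =
  [ 0.8075   0.0850   0.3525]
  [ 0.0800   0.4125   0.1300]
  [ 0.3800   0.0400   0.6175]
(I − A)⁻¹ = adj(I−A) / det(I−A) ≈
  [   2.1035     0.2214     0.9183]
  [   0.2084     1.0746     0.3387]
  [   0.9899     0.1042     1.6086]
x = (I − A)⁻¹ d = adj(I−A)·d / det(I−A), with det(I−A) = 0.383875:
  x_1 = (0.8075·250 + 0.0850·160 + 0.3525·250) / 0.383875 = 303.60 / 0.383875 ≈ 790.882
  x_2 = (0.0800·250 + 0.4125·160 + 0.1300·250) / 0.383875 = 118.50 / 0.383875 ≈ 308.694
  x_3 = (0.3800·250 + 0.0400·160 + 0.6175·250) / 0.383875 = 255.775 / 0.383875 ≈ 666.298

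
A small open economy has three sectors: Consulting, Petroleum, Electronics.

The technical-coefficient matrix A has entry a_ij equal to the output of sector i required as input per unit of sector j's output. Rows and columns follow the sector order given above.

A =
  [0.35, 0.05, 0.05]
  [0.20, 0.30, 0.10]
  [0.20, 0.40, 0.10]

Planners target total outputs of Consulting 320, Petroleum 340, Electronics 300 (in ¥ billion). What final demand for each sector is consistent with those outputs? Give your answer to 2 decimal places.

I − A =
  [   0.65    -0.05    -0.05]
  [  -0.20     0.70    -0.10]
  [  -0.20    -0.40     0.90]
d = (I − A) x:
  d_1 = (+0.65)·320 + (-0.05)·340 + (-0.05)·300 = 176.00
  d_2 = (-0.20)·320 + (+0.70)·340 + (-0.10)·300 = 144.00
  d_3 = (-0.20)·320 + (-0.40)·340 + (+0.90)·300 = 70.00

d_1 = 176.00, d_2 = 144.00, d_3 = 70.00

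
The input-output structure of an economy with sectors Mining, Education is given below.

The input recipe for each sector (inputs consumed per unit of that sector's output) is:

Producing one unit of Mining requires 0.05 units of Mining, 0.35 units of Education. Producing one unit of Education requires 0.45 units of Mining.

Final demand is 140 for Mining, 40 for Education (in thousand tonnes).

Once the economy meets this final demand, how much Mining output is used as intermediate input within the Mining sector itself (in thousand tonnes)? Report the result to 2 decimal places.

I − A =
  [   0.95    -0.45]
  [  -0.35     1.00]
det(I−A) = (0.95)(1.00) − (-0.45)(-0.35) = 0.7925
adj(I−A) = [[1.00, 0.45], [0.35, 0.95]]
(I − A)⁻¹ = adj(I−A) / det(I−A) ≈
  [   1.2618     0.5678]
  [   0.4416     1.1987]
First solve x = (I − A)⁻¹ d = adj(I−A)·d / det(I−A); in particular x_M = (1.00·140 + 0.45·40) / 0.7925 = 158.00 / 0.7925 ≈ 199.3691.
Intermediate flow from M to M: z_MM = a_MM · x_M = 0.05 × 158.00 / 0.7925 = 7.90 / 0.7925 ≈ 9.97.

z_MM = 9.97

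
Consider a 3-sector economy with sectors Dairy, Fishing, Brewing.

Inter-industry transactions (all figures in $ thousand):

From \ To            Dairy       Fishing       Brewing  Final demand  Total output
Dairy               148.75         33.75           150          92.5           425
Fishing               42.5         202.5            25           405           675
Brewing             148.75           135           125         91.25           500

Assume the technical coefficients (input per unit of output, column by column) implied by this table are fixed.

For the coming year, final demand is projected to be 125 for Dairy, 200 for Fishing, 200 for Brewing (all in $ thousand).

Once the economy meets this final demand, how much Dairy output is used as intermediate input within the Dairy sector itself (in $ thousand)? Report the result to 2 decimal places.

z_DD = 176.48

Technical coefficients a_ij = z_ij / X_j:
  a_DD = 148.75/425 = 0.35, a_FD = 42.5/425 = 0.10, a_BD = 148.75/425 = 0.35
  a_DF = 33.75/675 = 0.05, a_FF = 202.5/675 = 0.30, a_BF = 135/675 = 0.20
  a_DB = 150/500 = 0.30, a_FB = 25/500 = 0.05, a_BB = 125/500 = 0.25
I − A =
  [   0.65    -0.05    -0.30]
  [  -0.10     0.70    -0.05]
  [  -0.35    -0.20     0.75]
Cofactors of I−A, C_ij = (−1)^(i+j)·(minor ij) (rows/columns in the sector order above):
  C_11 = (0.70)(0.75) − (-0.05)(-0.20) = 0.5150
  C_12 = −[(-0.10)(0.75) − (-0.05)(-0.35)] = 0.0925
  C_13 = (-0.10)(-0.20) − (0.70)(-0.35) = 0.2650
  C_21 = −[(-0.05)(0.75) − (-0.30)(-0.20)] = 0.0975
  C_22 = (0.65)(0.75) − (-0.30)(-0.35) = 0.3825
  C_23 = −[(0.65)(-0.20) − (-0.05)(-0.35)] = 0.1475
  C_31 = (-0.05)(-0.05) − (-0.30)(0.70) = 0.2125
  C_32 = −[(0.65)(-0.05) − (-0.30)(-0.10)] = 0.0625
  C_33 = (0.65)(0.70) − (-0.05)(-0.10) = 0.4500
det(I−A) = Σ_j (I−A)_1j·C_1j = (0.65)(0.5150) + (-0.05)(0.0925) + (-0.30)(0.2650) = 0.250625
adj(I−A) = Cᵀ =
  [ 0.5150   0.0975   0.2125]
  [ 0.0925   0.3825   0.0625]
  [ 0.2650   0.1475   0.4500]
(I − A)⁻¹ = adj(I−A) / det(I−A) ≈
  [   2.0549     0.3890     0.8479]
  [   0.3691     1.5262     0.2494]
  [   1.0574     0.5885     1.7955]
First solve x = (I − A)⁻¹ d = adj(I−A)·d / det(I−A); in particular x_D = (0.5150·125 + 0.0975·200 + 0.2125·200) / 0.250625 = 126.375 / 0.250625 ≈ 504.2394.
Intermediate flow from D to D: z_DD = a_DD · x_D = 0.35 × 126.375 / 0.250625 = 44.23125 / 0.250625 ≈ 176.48.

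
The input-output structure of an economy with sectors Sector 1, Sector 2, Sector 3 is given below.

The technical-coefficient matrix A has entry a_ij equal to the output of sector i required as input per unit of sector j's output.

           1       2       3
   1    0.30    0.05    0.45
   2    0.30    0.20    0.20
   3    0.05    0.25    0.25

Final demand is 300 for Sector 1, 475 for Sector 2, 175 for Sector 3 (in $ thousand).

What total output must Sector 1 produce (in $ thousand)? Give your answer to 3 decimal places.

x_1 = 936.236

I − A =
  [   0.70    -0.05    -0.45]
  [  -0.30     0.80    -0.20]
  [  -0.05    -0.25     0.75]
Cofactors of I−A, C_ij = (−1)^(i+j)·(minor ij) (rows/columns in the sector order above):
  C_11 = (0.80)(0.75) − (-0.20)(-0.25) = 0.5500
  C_12 = −[(-0.30)(0.75) − (-0.20)(-0.05)] = 0.2350
  C_13 = (-0.30)(-0.25) − (0.80)(-0.05) = 0.1150
  C_21 = −[(-0.05)(0.75) − (-0.45)(-0.25)] = 0.1500
  C_22 = (0.70)(0.75) − (-0.45)(-0.05) = 0.5025
  C_23 = −[(0.70)(-0.25) − (-0.05)(-0.05)] = 0.1775
  C_31 = (-0.05)(-0.20) − (-0.45)(0.80) = 0.3700
  C_32 = −[(0.70)(-0.20) − (-0.45)(-0.30)] = 0.2750
  C_33 = (0.70)(0.80) − (-0.05)(-0.30) = 0.5450
det(I−A) = Σ_j (I−A)_1j·C_1j = (0.70)(0.5500) + (-0.05)(0.2350) + (-0.45)(0.1150) = 0.3215
adj(I−A) = Cᵀ =
  [ 0.5500   0.1500   0.3700]
  [ 0.2350   0.5025   0.2750]
  [ 0.1150   0.1775   0.5450]
(I − A)⁻¹ = adj(I−A) / det(I−A) ≈
  [   1.7107     0.4666     1.1509]
  [   0.7309     1.5630     0.8554]
  [   0.3577     0.5521     1.6952]
x = (I − A)⁻¹ d = adj(I−A)·d / det(I−A), with det(I−A) = 0.3215:
  x_1 = (0.5500·300 + 0.1500·475 + 0.3700·175) / 0.3215 = 301.00 / 0.3215 ≈ 936.236
  x_2 = (0.2350·300 + 0.5025·475 + 0.2750·175) / 0.3215 = 357.3125 / 0.3215 ≈ 1111.392
  x_3 = (0.1150·300 + 0.1775·475 + 0.5450·175) / 0.3215 = 214.1875 / 0.3215 ≈ 666.213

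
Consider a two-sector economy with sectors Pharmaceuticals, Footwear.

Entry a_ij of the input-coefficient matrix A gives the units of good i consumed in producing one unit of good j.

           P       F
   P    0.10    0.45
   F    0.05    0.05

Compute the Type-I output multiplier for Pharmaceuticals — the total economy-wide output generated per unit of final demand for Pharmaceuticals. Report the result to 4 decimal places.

I − A =
  [   0.90    -0.45]
  [  -0.05     0.95]
det(I−A) = (0.90)(0.95) − (-0.45)(-0.05) = 0.8325
adj(I−A) = [[0.95, 0.45], [0.05, 0.90]]
(I − A)⁻¹ = adj(I−A) / det(I−A) ≈
  [   1.14114     0.54054]
  [   0.06006     1.08108]
The output multiplier for sector j is the column-j sum of the Leontief inverse (I − A)⁻¹ = adj(I−A) / det(I−A).
Column P of adj(I−A): (0.95, 0.05); det(I−A) = 0.8325.
m_P = (0.95 + 0.05) / 0.8325 = 1.00 / 0.8325 ≈ 1.2012.

m_P = 1.2012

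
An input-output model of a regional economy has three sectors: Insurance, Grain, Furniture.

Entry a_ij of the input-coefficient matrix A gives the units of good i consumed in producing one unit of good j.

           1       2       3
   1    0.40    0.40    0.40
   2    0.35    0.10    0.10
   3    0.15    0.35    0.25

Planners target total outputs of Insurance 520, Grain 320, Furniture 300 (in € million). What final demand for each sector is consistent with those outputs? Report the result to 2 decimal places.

d_1 = 64.00, d_2 = 76.00, d_3 = 35.00

I − A =
  [   0.60    -0.40    -0.40]
  [  -0.35     0.90    -0.10]
  [  -0.15    -0.35     0.75]
d = (I − A) x:
  d_1 = (+0.60)·520 + (-0.40)·320 + (-0.40)·300 = 64.00
  d_2 = (-0.35)·520 + (+0.90)·320 + (-0.10)·300 = 76.00
  d_3 = (-0.15)·520 + (-0.35)·320 + (+0.75)·300 = 35.00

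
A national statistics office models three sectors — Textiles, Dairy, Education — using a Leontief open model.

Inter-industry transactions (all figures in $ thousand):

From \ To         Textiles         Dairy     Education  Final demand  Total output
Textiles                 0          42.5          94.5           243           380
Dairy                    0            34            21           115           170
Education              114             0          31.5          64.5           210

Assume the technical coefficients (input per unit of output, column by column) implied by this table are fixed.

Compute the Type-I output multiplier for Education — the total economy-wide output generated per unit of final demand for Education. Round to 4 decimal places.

Technical coefficients a_ij = z_ij / X_j:
  a_11 = 0/380 = 0.00, a_21 = 0/380 = 0.00, a_31 = 114/380 = 0.30
  a_12 = 42.5/170 = 0.25, a_22 = 34/170 = 0.20, a_32 = 0/170 = 0.00
  a_13 = 94.5/210 = 0.45, a_23 = 21/210 = 0.10, a_33 = 31.5/210 = 0.15
I − A =
  [   1.00    -0.25    -0.45]
  [   0.00     0.80    -0.10]
  [  -0.30     0.00     0.85]
Cofactors of I−A, C_ij = (−1)^(i+j)·(minor ij) (rows/columns in the sector order above):
  C_11 = (0.80)(0.85) − (-0.10)(0.00) = 0.6800
  C_12 = −[(0.00)(0.85) − (-0.10)(-0.30)] = 0.0300
  C_13 = (0.00)(0.00) − (0.80)(-0.30) = 0.2400
  C_21 = −[(-0.25)(0.85) − (-0.45)(0.00)] = 0.2125
  C_22 = (1.00)(0.85) − (-0.45)(-0.30) = 0.7150
  C_23 = −[(1.00)(0.00) − (-0.25)(-0.30)] = 0.0750
  C_31 = (-0.25)(-0.10) − (-0.45)(0.80) = 0.3850
  C_32 = −[(1.00)(-0.10) − (-0.45)(0.00)] = 0.1000
  C_33 = (1.00)(0.80) − (-0.25)(0.00) = 0.8000
det(I−A) = Σ_j (I−A)_1j·C_1j = (1.00)(0.6800) + (-0.25)(0.0300) + (-0.45)(0.2400) = 0.5645
adj(I−A) = Cᵀ =
  [ 0.6800   0.2125   0.3850]
  [ 0.0300   0.7150   0.1000]
  [ 0.2400   0.0750   0.8000]
(I − A)⁻¹ = adj(I−A) / det(I−A) ≈
  [   1.20461     0.37644     0.68202]
  [   0.05314     1.26661     0.17715]
  [   0.42516     0.13286     1.41718]
The output multiplier for sector j is the column-j sum of the Leontief inverse (I − A)⁻¹ = adj(I−A) / det(I−A).
Column 3 of adj(I−A): (0.3850, 0.1000, 0.8000); det(I−A) = 0.5645.
m_3 = (0.3850 + 0.1000 + 0.8000) / 0.5645 = 1.285 / 0.5645 ≈ 2.2764.

m_3 = 2.2764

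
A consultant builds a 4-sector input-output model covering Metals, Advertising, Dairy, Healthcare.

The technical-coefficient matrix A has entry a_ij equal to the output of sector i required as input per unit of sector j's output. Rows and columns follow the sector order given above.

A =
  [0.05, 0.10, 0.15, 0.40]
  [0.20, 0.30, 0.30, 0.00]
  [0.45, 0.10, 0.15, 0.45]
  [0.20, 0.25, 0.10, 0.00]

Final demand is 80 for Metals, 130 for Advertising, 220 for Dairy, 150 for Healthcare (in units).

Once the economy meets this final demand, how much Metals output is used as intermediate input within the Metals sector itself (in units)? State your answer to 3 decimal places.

I − A =
  [   0.95    -0.10    -0.15    -0.40]
  [  -0.20     0.70    -0.30     0.00]
  [  -0.45    -0.10     0.85    -0.45]
  [  -0.20    -0.25    -0.10     1.00]
Compute the cofactors C_ij = (−1)^(i+j)·(3×3 minor ij) of I−A; the adjugate is their transpose:
adj(I−A) = Cᵀ =
  [ 0.499750   0.201375   0.193000   0.286750]
  [ 0.323000   0.597750   0.299000   0.263750]
  [ 0.420500   0.292875   0.569000   0.424250]
  [ 0.222750   0.219000   0.170250   0.456000]
det(I−A) = Σ_j (I−A)_1j·C_1j = (0.95)(0.499750) + (-0.10)(0.323000) + (-0.15)(0.420500) + (-0.40)(0.222750) = 0.2902875
(I − A)⁻¹ = adj(I−A) / det(I−A) ≈
  [   1.7216     0.6937     0.6649     0.9878]
  [   1.1127     2.0592     1.0300     0.9086]
  [   1.4486     1.0089     1.9601     1.4615]
  [   0.7673     0.7544     0.5865     1.5709]
First solve x = (I − A)⁻¹ d = adj(I−A)·d / det(I−A); in particular x_1 = (0.499750·80 + 0.201375·130 + 0.193000·220 + 0.286750·150) / 0.2902875 = 151.63125 / 0.2902875 ≈ 522.34853.
Intermediate flow from 1 to 1: z_11 = a_11 · x_1 = 0.05 × 151.63125 / 0.2902875 = 7.5815625 / 0.2902875 ≈ 26.117.

z_11 = 26.117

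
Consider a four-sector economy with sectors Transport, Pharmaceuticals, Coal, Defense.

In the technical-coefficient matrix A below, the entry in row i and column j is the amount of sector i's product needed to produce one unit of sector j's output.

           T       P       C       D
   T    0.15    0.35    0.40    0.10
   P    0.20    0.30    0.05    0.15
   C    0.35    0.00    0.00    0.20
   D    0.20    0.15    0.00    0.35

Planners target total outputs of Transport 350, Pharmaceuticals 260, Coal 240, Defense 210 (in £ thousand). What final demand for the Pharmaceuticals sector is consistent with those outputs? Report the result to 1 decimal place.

I − A =
  [   0.85    -0.35    -0.40    -0.10]
  [  -0.20     0.70    -0.05    -0.15]
  [  -0.35     0.00     1.00    -0.20]
  [  -0.20    -0.15     0.00     0.65]
d = (I − A) x:
  d_T = (+0.85)·350 + (-0.35)·260 + (-0.40)·240 + (-0.10)·210 = 89.5
  d_P = (-0.20)·350 + (+0.70)·260 + (-0.05)·240 + (-0.15)·210 = 68.5
  d_C = (-0.35)·350 + (+0.00)·260 + (+1.00)·240 + (-0.20)·210 = 75.5
  d_D = (-0.20)·350 + (-0.15)·260 + (+0.00)·240 + (+0.65)·210 = 27.5

d_P = 68.5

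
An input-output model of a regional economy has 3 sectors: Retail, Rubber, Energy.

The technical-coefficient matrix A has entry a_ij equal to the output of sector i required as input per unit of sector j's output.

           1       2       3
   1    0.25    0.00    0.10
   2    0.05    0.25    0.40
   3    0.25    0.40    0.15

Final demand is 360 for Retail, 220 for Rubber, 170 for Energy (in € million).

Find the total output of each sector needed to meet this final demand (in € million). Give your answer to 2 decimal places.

x_1 = 573.40, x_2 = 705.15, x_3 = 700.48

I − A =
  [   0.75     0.00    -0.10]
  [  -0.05     0.75    -0.40]
  [  -0.25    -0.40     0.85]
Cofactors of I−A, C_ij = (−1)^(i+j)·(minor ij) (rows/columns in the sector order above):
  C_11 = (0.75)(0.85) − (-0.40)(-0.40) = 0.4775
  C_12 = −[(-0.05)(0.85) − (-0.40)(-0.25)] = 0.1425
  C_13 = (-0.05)(-0.40) − (0.75)(-0.25) = 0.2075
  C_21 = −[(0.00)(0.85) − (-0.10)(-0.40)] = 0.0400
  C_22 = (0.75)(0.85) − (-0.10)(-0.25) = 0.6125
  C_23 = −[(0.75)(-0.40) − (0.00)(-0.25)] = 0.3000
  C_31 = (0.00)(-0.40) − (-0.10)(0.75) = 0.0750
  C_32 = −[(0.75)(-0.40) − (-0.10)(-0.05)] = 0.3050
  C_33 = (0.75)(0.75) − (0.00)(-0.05) = 0.5625
det(I−A) = Σ_j (I−A)_1j·C_1j = (0.75)(0.4775) + (0.00)(0.1425) + (-0.10)(0.2075) = 0.337375
adj(I−A) = Cᵀ =
  [ 0.4775   0.0400   0.0750]
  [ 0.1425   0.6125   0.3050]
  [ 0.2075   0.3000   0.5625]
(I − A)⁻¹ = adj(I−A) / det(I−A) ≈
  [   1.4153     0.1186     0.2223]
  [   0.4224     1.8155     0.9040]
  [   0.6150     0.8892     1.6673]
x = (I − A)⁻¹ d = adj(I−A)·d / det(I−A), with det(I−A) = 0.337375:
  x_1 = (0.4775·360 + 0.0400·220 + 0.0750·170) / 0.337375 = 193.45 / 0.337375 ≈ 573.40
  x_2 = (0.1425·360 + 0.6125·220 + 0.3050·170) / 0.337375 = 237.90 / 0.337375 ≈ 705.15
  x_3 = (0.2075·360 + 0.3000·220 + 0.5625·170) / 0.337375 = 236.325 / 0.337375 ≈ 700.48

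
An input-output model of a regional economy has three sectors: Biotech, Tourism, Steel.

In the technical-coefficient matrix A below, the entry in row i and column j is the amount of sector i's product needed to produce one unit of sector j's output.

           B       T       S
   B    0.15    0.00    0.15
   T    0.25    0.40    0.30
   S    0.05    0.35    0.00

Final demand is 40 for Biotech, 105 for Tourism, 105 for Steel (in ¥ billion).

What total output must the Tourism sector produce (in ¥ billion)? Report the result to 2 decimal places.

I − A =
  [   0.85     0.00    -0.15]
  [  -0.25     0.60    -0.30]
  [  -0.05    -0.35     1.00]
Cofactors of I−A, C_ij = (−1)^(i+j)·(minor ij) (rows/columns in the sector order above):
  C_11 = (0.60)(1.00) − (-0.30)(-0.35) = 0.4950
  C_12 = −[(-0.25)(1.00) − (-0.30)(-0.05)] = 0.2650
  C_13 = (-0.25)(-0.35) − (0.60)(-0.05) = 0.1175
  C_21 = −[(0.00)(1.00) − (-0.15)(-0.35)] = 0.0525
  C_22 = (0.85)(1.00) − (-0.15)(-0.05) = 0.8425
  C_23 = −[(0.85)(-0.35) − (0.00)(-0.05)] = 0.2975
  C_31 = (0.00)(-0.30) − (-0.15)(0.60) = 0.0900
  C_32 = −[(0.85)(-0.30) − (-0.15)(-0.25)] = 0.2925
  C_33 = (0.85)(0.60) − (0.00)(-0.25) = 0.5100
det(I−A) = Σ_j (I−A)_1j·C_1j = (0.85)(0.4950) + (0.00)(0.2650) + (-0.15)(0.1175) = 0.403125
adj(I−A) = Cᵀ =
  [ 0.4950   0.0525   0.0900]
  [ 0.2650   0.8425   0.2925]
  [ 0.1175   0.2975   0.5100]
(I − A)⁻¹ = adj(I−A) / det(I−A) ≈
  [   1.2279     0.1302     0.2233]
  [   0.6574     2.0899     0.7256]
  [   0.2915     0.7380     1.2651]
x = (I − A)⁻¹ d = adj(I−A)·d / det(I−A), with det(I−A) = 0.403125:
  x_B = (0.4950·40 + 0.0525·105 + 0.0900·105) / 0.403125 = 34.7625 / 0.403125 ≈ 86.23
  x_T = (0.2650·40 + 0.8425·105 + 0.2925·105) / 0.403125 = 129.775 / 0.403125 ≈ 321.92
  x_S = (0.1175·40 + 0.2975·105 + 0.5100·105) / 0.403125 = 89.4875 / 0.403125 ≈ 221.98

x_T = 321.92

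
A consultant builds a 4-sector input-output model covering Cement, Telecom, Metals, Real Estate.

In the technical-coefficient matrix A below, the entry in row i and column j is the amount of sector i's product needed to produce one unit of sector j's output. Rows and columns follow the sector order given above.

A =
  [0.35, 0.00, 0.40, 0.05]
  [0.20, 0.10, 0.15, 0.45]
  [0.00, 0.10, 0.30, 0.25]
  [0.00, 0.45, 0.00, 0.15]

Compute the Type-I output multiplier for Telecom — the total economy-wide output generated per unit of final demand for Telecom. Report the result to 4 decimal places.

I − A =
  [   0.65     0.00    -0.40    -0.05]
  [  -0.20     0.90    -0.15    -0.45]
  [   0.00    -0.10     0.70    -0.25]
  [   0.00    -0.45     0.00     0.85]
Compute the cofactors C_ij = (−1)^(i+j)·(3×3 minor ij) of I−A; the adjugate is their transpose:
adj(I−A) = Cᵀ =
  [ 0.364125   0.094750   0.228375   0.138750]
  [ 0.119000   0.386750   0.150875   0.256125]
  [ 0.039500   0.128375   0.361125   0.176500]
  [ 0.063000   0.204750   0.079875   0.391750]
det(I−A) = Σ_j (I−A)_1j·C_1j = (0.65)(0.364125) + (0.00)(0.119000) + (-0.40)(0.039500) + (-0.05)(0.063000) = 0.21773125
(I − A)⁻¹ = adj(I−A) / det(I−A) ≈
  [   1.67236     0.43517     1.04888     0.63725]
  [   0.54655     1.77627     0.69294     1.17634]
  [   0.18142     0.58960     1.65858     0.81063]
  [   0.28935     0.94038     0.36685     1.79924]
The output multiplier for sector j is the column-j sum of the Leontief inverse (I − A)⁻¹ = adj(I−A) / det(I−A).
Column T of adj(I−A): (0.094750, 0.386750, 0.128375, 0.204750); det(I−A) = 0.21773125.
m_T = (0.094750 + 0.386750 + 0.128375 + 0.204750) / 0.21773125 = 0.814625 / 0.21773125 ≈ 3.7414.

m_T = 3.7414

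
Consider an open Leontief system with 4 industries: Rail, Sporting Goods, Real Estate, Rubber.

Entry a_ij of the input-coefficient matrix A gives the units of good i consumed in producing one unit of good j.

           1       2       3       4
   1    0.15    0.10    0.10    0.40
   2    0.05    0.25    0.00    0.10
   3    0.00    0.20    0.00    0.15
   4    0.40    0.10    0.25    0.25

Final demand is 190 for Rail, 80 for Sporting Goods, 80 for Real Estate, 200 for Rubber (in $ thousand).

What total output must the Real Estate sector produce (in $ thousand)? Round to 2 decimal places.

I − A =
  [   0.85    -0.10    -0.10    -0.40]
  [  -0.05     0.75     0.00    -0.10]
  [   0.00    -0.20     1.00    -0.15]
  [  -0.40    -0.10    -0.25     0.75]
Compute the cofactors C_ij = (−1)^(i+j)·(3×3 minor ij) of I−A; the adjugate is their transpose:
adj(I−A) = Cᵀ =
  [ 0.519375   0.147750   0.132750   0.323250]
  [ 0.075625   0.439625   0.034000   0.105750]
  [ 0.061250   0.114250   0.339875   0.115875]
  [ 0.307500   0.175500   0.188625   0.631500]
det(I−A) = Σ_j (I−A)_1j·C_1j = (0.85)(0.519375) + (-0.10)(0.075625) + (-0.10)(0.061250) + (-0.40)(0.307500) = 0.30478125
(I − A)⁻¹ = adj(I−A) / det(I−A) ≈
  [   1.7041     0.4848     0.4356     1.0606]
  [   0.2481     1.4424     0.1116     0.3470]
  [   0.2010     0.3749     1.1151     0.3802]
  [   1.0089     0.5758     0.6189     2.0720]
x = (I − A)⁻¹ d = adj(I−A)·d / det(I−A), with det(I−A) = 0.30478125:
  x_1 = (0.519375·190 + 0.147750·80 + 0.132750·80 + 0.323250·200) / 0.30478125 = 185.77125 / 0.30478125 ≈ 609.52
  x_2 = (0.075625·190 + 0.439625·80 + 0.034000·80 + 0.105750·200) / 0.30478125 = 73.40875 / 0.30478125 ≈ 240.86
  x_3 = (0.061250·190 + 0.114250·80 + 0.339875·80 + 0.115875·200) / 0.30478125 = 71.1425 / 0.30478125 ≈ 233.42
  x_4 = (0.307500·190 + 0.175500·80 + 0.188625·80 + 0.631500·200) / 0.30478125 = 213.855 / 0.30478125 ≈ 701.67

x_3 = 233.42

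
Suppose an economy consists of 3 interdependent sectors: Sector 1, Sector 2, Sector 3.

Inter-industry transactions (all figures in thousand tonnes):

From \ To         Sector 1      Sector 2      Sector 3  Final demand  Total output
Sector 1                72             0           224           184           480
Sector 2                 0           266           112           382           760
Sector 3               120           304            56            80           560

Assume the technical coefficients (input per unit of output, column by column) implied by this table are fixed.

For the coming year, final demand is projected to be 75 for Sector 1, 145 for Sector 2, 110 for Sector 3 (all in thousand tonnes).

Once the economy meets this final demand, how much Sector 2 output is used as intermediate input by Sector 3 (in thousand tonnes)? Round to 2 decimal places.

z_23 = 67.13

Technical coefficients a_ij = z_ij / X_j:
  a_11 = 72/480 = 0.15, a_21 = 0/480 = 0.00, a_31 = 120/480 = 0.25
  a_12 = 0/760 = 0.00, a_22 = 266/760 = 0.35, a_32 = 304/760 = 0.40
  a_13 = 224/560 = 0.40, a_23 = 112/560 = 0.20, a_33 = 56/560 = 0.10
I − A =
  [   0.85     0.00    -0.40]
  [   0.00     0.65    -0.20]
  [  -0.25    -0.40     0.90]
Cofactors of I−A, C_ij = (−1)^(i+j)·(minor ij) (rows/columns in the sector order above):
  C_11 = (0.65)(0.90) − (-0.20)(-0.40) = 0.5050
  C_12 = −[(0.00)(0.90) − (-0.20)(-0.25)] = 0.0500
  C_13 = (0.00)(-0.40) − (0.65)(-0.25) = 0.1625
  C_21 = −[(0.00)(0.90) − (-0.40)(-0.40)] = 0.1600
  C_22 = (0.85)(0.90) − (-0.40)(-0.25) = 0.6650
  C_23 = −[(0.85)(-0.40) − (0.00)(-0.25)] = 0.3400
  C_31 = (0.00)(-0.20) − (-0.40)(0.65) = 0.2600
  C_32 = −[(0.85)(-0.20) − (-0.40)(0.00)] = 0.1700
  C_33 = (0.85)(0.65) − (0.00)(0.00) = 0.5525
det(I−A) = Σ_j (I−A)_1j·C_1j = (0.85)(0.5050) + (0.00)(0.0500) + (-0.40)(0.1625) = 0.36425
adj(I−A) = Cᵀ =
  [ 0.5050   0.1600   0.2600]
  [ 0.0500   0.6650   0.1700]
  [ 0.1625   0.3400   0.5525]
(I − A)⁻¹ = adj(I−A) / det(I−A) ≈
  [   1.3864     0.4393     0.7138]
  [   0.1373     1.8257     0.4667]
  [   0.4461     0.9334     1.5168]
First solve x = (I − A)⁻¹ d = adj(I−A)·d / det(I−A); in particular x_3 = (0.1625·75 + 0.3400·145 + 0.5525·110) / 0.36425 = 122.2625 / 0.36425 ≈ 335.6555.
Intermediate flow from 2 to 3: z_23 = a_23 · x_3 = 0.20 × 122.2625 / 0.36425 = 24.4525 / 0.36425 ≈ 67.13.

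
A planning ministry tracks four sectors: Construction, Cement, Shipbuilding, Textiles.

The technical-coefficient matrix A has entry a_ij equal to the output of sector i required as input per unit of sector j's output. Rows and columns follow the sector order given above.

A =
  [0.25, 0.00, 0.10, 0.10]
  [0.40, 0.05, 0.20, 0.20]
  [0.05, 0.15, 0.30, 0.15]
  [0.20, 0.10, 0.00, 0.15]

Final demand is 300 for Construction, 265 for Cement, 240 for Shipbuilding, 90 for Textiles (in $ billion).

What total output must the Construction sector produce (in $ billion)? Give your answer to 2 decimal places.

I − A =
  [   0.75     0.00    -0.10    -0.10]
  [  -0.40     0.95    -0.20    -0.20]
  [  -0.05    -0.15     0.70    -0.15]
  [  -0.20    -0.10     0.00     0.85]
Compute the cofactors C_ij = (−1)^(i+j)·(3×3 minor ij) of I−A; the adjugate is their transpose:
adj(I−A) = Cᵀ =
  [ 0.522750   0.021250   0.080750   0.080750]
  [ 0.280500   0.425000   0.161500   0.161500]
  [ 0.130875   0.104375   0.567625   0.140125]
  [ 0.156000   0.055000   0.038000   0.465500]
det(I−A) = Σ_j (I−A)_1j·C_1j = (0.75)(0.522750) + (0.00)(0.280500) + (-0.10)(0.130875) + (-0.10)(0.156000) = 0.363375
(I − A)⁻¹ = adj(I−A) / det(I−A) ≈
  [   1.4386     0.0585     0.2222     0.2222]
  [   0.7719     1.1696     0.4444     0.4444]
  [   0.3602     0.2872     1.5621     0.3856]
  [   0.4293     0.1514     0.1046     1.2810]
x = (I − A)⁻¹ d = adj(I−A)·d / det(I−A), with det(I−A) = 0.363375:
  x_1 = (0.522750·300 + 0.021250·265 + 0.080750·240 + 0.080750·90) / 0.363375 = 189.10375 / 0.363375 ≈ 520.41
  x_2 = (0.280500·300 + 0.425000·265 + 0.161500·240 + 0.161500·90) / 0.363375 = 250.07 / 0.363375 ≈ 688.19
  x_3 = (0.130875·300 + 0.104375·265 + 0.567625·240 + 0.140125·90) / 0.363375 = 215.763125 / 0.363375 ≈ 593.78
  x_4 = (0.156000·300 + 0.055000·265 + 0.038000·240 + 0.465500·90) / 0.363375 = 112.39 / 0.363375 ≈ 309.29

x_1 = 520.41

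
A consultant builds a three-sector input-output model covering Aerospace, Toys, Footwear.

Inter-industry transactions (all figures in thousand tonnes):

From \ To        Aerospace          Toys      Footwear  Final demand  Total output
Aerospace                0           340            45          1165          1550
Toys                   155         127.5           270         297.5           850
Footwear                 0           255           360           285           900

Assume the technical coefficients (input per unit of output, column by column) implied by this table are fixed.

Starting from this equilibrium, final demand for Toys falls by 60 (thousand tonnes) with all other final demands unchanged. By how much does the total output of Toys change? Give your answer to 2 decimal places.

Technical coefficients a_ij = z_ij / X_j:
  a_11 = 0/1550 = 0.00, a_21 = 155/1550 = 0.10, a_31 = 0/1550 = 0.00
  a_12 = 340/850 = 0.40, a_22 = 127.5/850 = 0.15, a_32 = 255/850 = 0.30
  a_13 = 45/900 = 0.05, a_23 = 270/900 = 0.30, a_33 = 360/900 = 0.40
I − A =
  [   1.00    -0.40    -0.05]
  [  -0.10     0.85    -0.30]
  [   0.00    -0.30     0.60]
Cofactors of I−A, C_ij = (−1)^(i+j)·(minor ij) (rows/columns in the sector order above):
  C_11 = (0.85)(0.60) − (-0.30)(-0.30) = 0.4200
  C_12 = −[(-0.10)(0.60) − (-0.30)(0.00)] = 0.0600
  C_13 = (-0.10)(-0.30) − (0.85)(0.00) = 0.0300
  C_21 = −[(-0.40)(0.60) − (-0.05)(-0.30)] = 0.2550
  C_22 = (1.00)(0.60) − (-0.05)(0.00) = 0.6000
  C_23 = −[(1.00)(-0.30) − (-0.40)(0.00)] = 0.3000
  C_31 = (-0.40)(-0.30) − (-0.05)(0.85) = 0.1625
  C_32 = −[(1.00)(-0.30) − (-0.05)(-0.10)] = 0.3050
  C_33 = (1.00)(0.85) − (-0.40)(-0.10) = 0.8100
det(I−A) = Σ_j (I−A)_1j·C_1j = (1.00)(0.4200) + (-0.40)(0.0600) + (-0.05)(0.0300) = 0.3945
adj(I−A) = Cᵀ =
  [ 0.4200   0.2550   0.1625]
  [ 0.0600   0.6000   0.3050]
  [ 0.0300   0.3000   0.8100]
(I − A)⁻¹ = adj(I−A) / det(I−A) ≈
  [   1.0646     0.6464     0.4119]
  [   0.1521     1.5209     0.7731]
  [   0.0760     0.7605     2.0532]
Δx = (I − A)⁻¹ Δd with Δd having -60 in the Toys component and 0 elsewhere.
So Δx_2 = L_22 · (-60), where L_22 = adj(I−A)_22 / det(I−A) = 0.6000 / 0.3945.
Δx_2 = 0.6000 × (-60) / 0.3945 = -36.00 / 0.3945 ≈ -91.25.

Δx_2 = -91.25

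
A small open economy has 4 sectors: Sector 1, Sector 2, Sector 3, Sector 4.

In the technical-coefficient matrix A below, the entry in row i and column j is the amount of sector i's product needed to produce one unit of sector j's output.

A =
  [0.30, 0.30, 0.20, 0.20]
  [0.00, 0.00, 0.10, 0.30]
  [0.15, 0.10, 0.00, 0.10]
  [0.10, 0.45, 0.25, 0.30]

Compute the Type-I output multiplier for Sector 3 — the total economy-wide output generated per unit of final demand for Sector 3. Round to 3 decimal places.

I − A =
  [   0.70    -0.30    -0.20    -0.20]
  [   0.00     1.00    -0.10    -0.30]
  [  -0.15    -0.10     1.00    -0.10]
  [  -0.10    -0.45    -0.25     0.70]
Compute the cofactors C_ij = (−1)^(i+j)·(3×3 minor ij) of I−A; the adjugate is their transpose:
adj(I−A) = Cᵀ =
  [ 0.52100   0.32050   0.21550   0.31700]
  [ 0.05275   0.42200   0.10550   0.21100]
  [ 0.09775   0.12650   0.36650   0.13450]
  [ 0.14325   0.36225   0.22950   0.65850]
det(I−A) = Σ_j (I−A)_1j·C_1j = (0.70)(0.52100) + (-0.30)(0.05275) + (-0.20)(0.09775) + (-0.20)(0.14325) = 0.300675
(I − A)⁻¹ = adj(I−A) / det(I−A) ≈
  [   1.7328     1.0659     0.7167     1.0543]
  [   0.1754     1.4035     0.3509     0.7018]
  [   0.3251     0.4207     1.2189     0.4473]
  [   0.4764     1.2048     0.7633     2.1901]
The output multiplier for sector j is the column-j sum of the Leontief inverse (I − A)⁻¹ = adj(I−A) / det(I−A).
Column 3 of adj(I−A): (0.21550, 0.10550, 0.36650, 0.22950); det(I−A) = 0.300675.
m_3 = (0.21550 + 0.10550 + 0.36650 + 0.22950) / 0.300675 = 0.917 / 0.300675 ≈ 3.050.

m_3 = 3.050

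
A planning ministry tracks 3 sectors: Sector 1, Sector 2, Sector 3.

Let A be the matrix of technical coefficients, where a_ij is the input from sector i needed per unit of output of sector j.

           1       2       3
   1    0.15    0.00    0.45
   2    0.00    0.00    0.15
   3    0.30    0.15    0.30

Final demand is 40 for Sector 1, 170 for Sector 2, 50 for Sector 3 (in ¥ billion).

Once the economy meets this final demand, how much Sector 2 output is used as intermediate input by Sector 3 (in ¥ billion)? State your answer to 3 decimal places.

I − A =
  [   0.85     0.00    -0.45]
  [   0.00     1.00    -0.15]
  [  -0.30    -0.15     0.70]
Cofactors of I−A, C_ij = (−1)^(i+j)·(minor ij) (rows/columns in the sector order above):
  C_11 = (1.00)(0.70) − (-0.15)(-0.15) = 0.6775
  C_12 = −[(0.00)(0.70) − (-0.15)(-0.30)] = 0.0450
  C_13 = (0.00)(-0.15) − (1.00)(-0.30) = 0.3000
  C_21 = −[(0.00)(0.70) − (-0.45)(-0.15)] = 0.0675
  C_22 = (0.85)(0.70) − (-0.45)(-0.30) = 0.4600
  C_23 = −[(0.85)(-0.15) − (0.00)(-0.30)] = 0.1275
  C_31 = (0.00)(-0.15) − (-0.45)(1.00) = 0.4500
  C_32 = −[(0.85)(-0.15) − (-0.45)(0.00)] = 0.1275
  C_33 = (0.85)(1.00) − (0.00)(0.00) = 0.8500
det(I−A) = Σ_j (I−A)_1j·C_1j = (0.85)(0.6775) + (0.00)(0.0450) + (-0.45)(0.3000) = 0.440875
adj(I−A) = Cᵀ =
  [ 0.6775   0.0675   0.4500]
  [ 0.0450   0.4600   0.1275]
  [ 0.3000   0.1275   0.8500]
(I − A)⁻¹ = adj(I−A) / det(I−A) ≈
  [   1.5367     0.1531     1.0207]
  [   0.1021     1.0434     0.2892]
  [   0.6805     0.2892     1.9280]
First solve x = (I − A)⁻¹ d = adj(I−A)·d / det(I−A); in particular x_3 = (0.3000·40 + 0.1275·170 + 0.8500·50) / 0.440875 = 76.175 / 0.440875 ≈ 172.78140.
Intermediate flow from 2 to 3: z_23 = a_23 · x_3 = 0.15 × 76.175 / 0.440875 = 11.42625 / 0.440875 ≈ 25.917.

z_23 = 25.917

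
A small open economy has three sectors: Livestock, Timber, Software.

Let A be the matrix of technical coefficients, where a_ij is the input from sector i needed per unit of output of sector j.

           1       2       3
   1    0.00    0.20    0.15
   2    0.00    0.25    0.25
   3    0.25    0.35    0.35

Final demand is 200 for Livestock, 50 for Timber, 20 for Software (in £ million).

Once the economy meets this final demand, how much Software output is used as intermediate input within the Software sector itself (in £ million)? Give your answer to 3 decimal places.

I − A =
  [   1.00    -0.20    -0.15]
  [   0.00     0.75    -0.25]
  [  -0.25    -0.35     0.65]
Cofactors of I−A, C_ij = (−1)^(i+j)·(minor ij) (rows/columns in the sector order above):
  C_11 = (0.75)(0.65) − (-0.25)(-0.35) = 0.4000
  C_12 = −[(0.00)(0.65) − (-0.25)(-0.25)] = 0.0625
  C_13 = (0.00)(-0.35) − (0.75)(-0.25) = 0.1875
  C_21 = −[(-0.20)(0.65) − (-0.15)(-0.35)] = 0.1825
  C_22 = (1.00)(0.65) − (-0.15)(-0.25) = 0.6125
  C_23 = −[(1.00)(-0.35) − (-0.20)(-0.25)] = 0.4000
  C_31 = (-0.20)(-0.25) − (-0.15)(0.75) = 0.1625
  C_32 = −[(1.00)(-0.25) − (-0.15)(0.00)] = 0.2500
  C_33 = (1.00)(0.75) − (-0.20)(0.00) = 0.7500
det(I−A) = Σ_j (I−A)_1j·C_1j = (1.00)(0.4000) + (-0.20)(0.0625) + (-0.15)(0.1875) = 0.359375
adj(I−A) = Cᵀ =
  [ 0.4000   0.1825   0.1625]
  [ 0.0625   0.6125   0.2500]
  [ 0.1875   0.4000   0.7500]
(I − A)⁻¹ = adj(I−A) / det(I−A) ≈
  [   1.1130     0.5078     0.4522]
  [   0.1739     1.7043     0.6957]
  [   0.5217     1.1130     2.0870]
First solve x = (I − A)⁻¹ d = adj(I−A)·d / det(I−A); in particular x_3 = (0.1875·200 + 0.4000·50 + 0.7500·20) / 0.359375 = 72.50 / 0.359375 ≈ 201.73913.
Intermediate flow from 3 to 3: z_33 = a_33 · x_3 = 0.35 × 72.50 / 0.359375 = 25.375 / 0.359375 ≈ 70.609.

z_33 = 70.609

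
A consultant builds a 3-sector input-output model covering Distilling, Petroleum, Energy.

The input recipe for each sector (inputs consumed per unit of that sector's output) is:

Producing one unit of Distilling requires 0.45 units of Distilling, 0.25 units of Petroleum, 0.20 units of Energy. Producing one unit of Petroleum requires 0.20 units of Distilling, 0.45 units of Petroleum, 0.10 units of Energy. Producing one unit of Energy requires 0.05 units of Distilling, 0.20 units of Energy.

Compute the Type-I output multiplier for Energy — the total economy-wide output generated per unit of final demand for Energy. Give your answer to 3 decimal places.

m_E = 1.498

I − A =
  [   0.55    -0.20    -0.05]
  [  -0.25     0.55     0.00]
  [  -0.20    -0.10     0.80]
Cofactors of I−A, C_ij = (−1)^(i+j)·(minor ij) (rows/columns in the sector order above):
  C_11 = (0.55)(0.80) − (0.00)(-0.10) = 0.4400
  C_12 = −[(-0.25)(0.80) − (0.00)(-0.20)] = 0.2000
  C_13 = (-0.25)(-0.10) − (0.55)(-0.20) = 0.1350
  C_21 = −[(-0.20)(0.80) − (-0.05)(-0.10)] = 0.1650
  C_22 = (0.55)(0.80) − (-0.05)(-0.20) = 0.4300
  C_23 = −[(0.55)(-0.10) − (-0.20)(-0.20)] = 0.0950
  C_31 = (-0.20)(0.00) − (-0.05)(0.55) = 0.0275
  C_32 = −[(0.55)(0.00) − (-0.05)(-0.25)] = 0.0125
  C_33 = (0.55)(0.55) − (-0.20)(-0.25) = 0.2525
det(I−A) = Σ_j (I−A)_1j·C_1j = (0.55)(0.4400) + (-0.20)(0.2000) + (-0.05)(0.1350) = 0.19525
adj(I−A) = Cᵀ =
  [ 0.4400   0.1650   0.0275]
  [ 0.2000   0.4300   0.0125]
  [ 0.1350   0.0950   0.2525]
(I − A)⁻¹ = adj(I−A) / det(I−A) ≈
  [   2.2535     0.8451     0.1408]
  [   1.0243     2.2023     0.0640]
  [   0.6914     0.4866     1.2932]
The output multiplier for sector j is the column-j sum of the Leontief inverse (I − A)⁻¹ = adj(I−A) / det(I−A).
Column E of adj(I−A): (0.0275, 0.0125, 0.2525); det(I−A) = 0.19525.
m_E = (0.0275 + 0.0125 + 0.2525) / 0.19525 = 0.2925 / 0.19525 ≈ 1.498.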